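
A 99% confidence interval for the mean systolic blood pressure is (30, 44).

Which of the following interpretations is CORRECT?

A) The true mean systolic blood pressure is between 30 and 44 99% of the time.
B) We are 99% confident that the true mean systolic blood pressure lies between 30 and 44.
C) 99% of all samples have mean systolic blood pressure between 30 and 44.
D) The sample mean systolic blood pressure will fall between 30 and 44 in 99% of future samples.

A confidence interval represents our confidence in the procedure, not a probability statement about the parameter.

Key concept: If we repeated this sampling process many times and computed a 99% CI each time, about 99% of those intervals would contain the true population parameter.

For this specific interval (30, 44):
- Midpoint (point estimate): 37
- Margin of error: 7

The correct interpretation is the one stating confidence that the true parameter lies in the interval — option B.

B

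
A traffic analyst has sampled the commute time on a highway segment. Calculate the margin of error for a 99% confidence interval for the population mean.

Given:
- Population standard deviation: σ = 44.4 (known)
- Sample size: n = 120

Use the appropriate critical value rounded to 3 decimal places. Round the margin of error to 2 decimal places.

The population standard deviation σ is known, so use the z-interval margin of error formula.

For 99% confidence, z* = 2.576 (from standard normal table)

Margin of error formula for z-interval: E = z* × σ/√n

E = 2.576 × 44.4/√120
  = 2.576 × 4.053147
  = 10.4409

Rounded to 2 decimal places:

10.44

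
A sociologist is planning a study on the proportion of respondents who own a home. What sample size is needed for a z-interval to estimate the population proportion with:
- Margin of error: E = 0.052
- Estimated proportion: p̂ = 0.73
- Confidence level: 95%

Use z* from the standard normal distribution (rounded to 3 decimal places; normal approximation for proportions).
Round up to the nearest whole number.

Using z* for proportion z-interval (normal approximation).

For 95% confidence, z* = 1.96 (from standard normal table)

Sample size formula for proportion z-interval: n = z*²p̂(1-p̂)/E²

n = 1.96² × 0.73 × 0.27 / 0.052²
  = 3.8416 × 0.1971 / 0.002704
  = 280.0220

Round up to the nearest whole number: n = 281

281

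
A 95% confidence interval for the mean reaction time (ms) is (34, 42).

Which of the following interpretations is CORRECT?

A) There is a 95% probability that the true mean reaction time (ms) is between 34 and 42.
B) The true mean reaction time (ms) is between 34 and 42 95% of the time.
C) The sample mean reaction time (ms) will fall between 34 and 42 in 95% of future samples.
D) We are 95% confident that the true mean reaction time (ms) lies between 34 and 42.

A confidence interval represents our confidence in the procedure, not a probability statement about the parameter.

Key concept: If we repeated this sampling process many times and computed a 95% CI each time, about 95% of those intervals would contain the true population parameter.

For this specific interval (34, 42):
- Midpoint (point estimate): 38
- Margin of error: 4

The correct interpretation is the one stating confidence that the true parameter lies in the interval — option D.

D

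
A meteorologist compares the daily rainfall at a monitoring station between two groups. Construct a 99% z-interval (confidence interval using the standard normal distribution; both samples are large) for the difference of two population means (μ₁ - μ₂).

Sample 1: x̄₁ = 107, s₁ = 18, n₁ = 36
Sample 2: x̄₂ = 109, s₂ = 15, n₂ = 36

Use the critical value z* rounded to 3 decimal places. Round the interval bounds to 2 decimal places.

Both samples are large (n₁ = 36 ≥ 30, n₂ = 36 ≥ 30), so a z-interval for the difference of means applies.

Point estimate: x̄₁ - x̄₂ = 107 - 109 = -2

Standard error: SE = √(s₁²/n₁ + s₂²/n₂)
= √(18²/36 + 15²/36)
= √(9.000000 + 6.250000)
= 3.905125

For 99% confidence, z* = 2.576 (from standard normal table)
Margin of error: E = z* × SE = 2.576 × 3.905125 = 10.0596

Z-interval: (x̄₁ - x̄₂) ± E = -2 ± 10.0596 = (-12.0596, 8.0596)

Rounded to 2 decimal places:

(-12.06, 8.06)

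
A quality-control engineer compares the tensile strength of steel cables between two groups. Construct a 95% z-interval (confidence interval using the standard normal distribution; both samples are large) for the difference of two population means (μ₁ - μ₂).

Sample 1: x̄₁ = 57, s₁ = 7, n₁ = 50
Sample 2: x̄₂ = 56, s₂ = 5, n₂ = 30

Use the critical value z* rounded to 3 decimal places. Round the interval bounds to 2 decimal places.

Both samples are large (n₁ = 50 ≥ 30, n₂ = 30 ≥ 30), so a z-interval for the difference of means applies.

Point estimate: x̄₁ - x̄₂ = 57 - 56 = 1

Standard error: SE = √(s₁²/n₁ + s₂²/n₂)
= √(7²/50 + 5²/30)
= √(0.980000 + 0.833333)
= 1.346601

For 95% confidence, z* = 1.96 (from standard normal table)
Margin of error: E = z* × SE = 1.96 × 1.346601 = 2.6393

Z-interval: (x̄₁ - x̄₂) ± E = 1 ± 2.6393 = (-1.6393, 3.6393)

Rounded to 2 decimal places:

(-1.64, 3.64)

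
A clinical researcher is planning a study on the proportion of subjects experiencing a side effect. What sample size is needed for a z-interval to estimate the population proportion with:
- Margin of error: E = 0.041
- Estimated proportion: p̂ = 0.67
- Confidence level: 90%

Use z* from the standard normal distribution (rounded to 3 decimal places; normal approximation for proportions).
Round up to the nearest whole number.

Using z* for proportion z-interval (normal approximation).

For 90% confidence, z* = 1.645 (from standard normal table)

Sample size formula for proportion z-interval: n = z*²p̂(1-p̂)/E²

n = 1.645² × 0.67 × 0.33 / 0.041²
  = 2.706025 × 0.2211 / 0.001681
  = 355.9204

Round up to the nearest whole number: n = 356

356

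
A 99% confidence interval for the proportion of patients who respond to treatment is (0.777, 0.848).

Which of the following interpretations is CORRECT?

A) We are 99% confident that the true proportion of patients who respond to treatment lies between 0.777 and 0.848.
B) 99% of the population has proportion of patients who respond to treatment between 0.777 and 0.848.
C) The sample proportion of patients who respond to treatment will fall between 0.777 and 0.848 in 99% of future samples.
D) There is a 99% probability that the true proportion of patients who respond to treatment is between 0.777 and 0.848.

A confidence interval represents our confidence in the procedure, not a probability statement about the parameter.

Key concept: If we repeated this sampling process many times and computed a 99% CI each time, about 99% of those intervals would contain the true population parameter.

For this specific interval (0.777, 0.848):
- Midpoint (point estimate): 0.8125
- Margin of error: 0.0355

The correct interpretation is the one stating confidence that the true parameter lies in the interval — option A.

A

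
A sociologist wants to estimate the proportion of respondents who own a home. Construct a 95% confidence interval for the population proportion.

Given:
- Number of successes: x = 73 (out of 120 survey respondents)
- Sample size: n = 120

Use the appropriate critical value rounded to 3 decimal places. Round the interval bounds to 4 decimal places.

Sample proportion: p̂ = 73/120 = 0.608333

Check conditions for normal approximation:
  np̂ = 73 ≥ 10 ✓
  n(1-p̂) = 47 ≥ 10 ✓

The sample is large enough, so use a z-interval (normal approximation) for the proportion.

For 95% confidence, z* = 1.96 (from standard normal table)

Standard error: SE = √(p̂(1-p̂)/n) = √(0.608333×0.391667/120) = 0.04455931

Margin of error: E = z* × SE = 1.96 × 0.04455931 = 0.087336

Z-interval: p̂ ± E = 0.608333 ± 0.087336 = (0.520997, 0.695670)

Rounded to 4 decimal places:

(0.5210, 0.6957)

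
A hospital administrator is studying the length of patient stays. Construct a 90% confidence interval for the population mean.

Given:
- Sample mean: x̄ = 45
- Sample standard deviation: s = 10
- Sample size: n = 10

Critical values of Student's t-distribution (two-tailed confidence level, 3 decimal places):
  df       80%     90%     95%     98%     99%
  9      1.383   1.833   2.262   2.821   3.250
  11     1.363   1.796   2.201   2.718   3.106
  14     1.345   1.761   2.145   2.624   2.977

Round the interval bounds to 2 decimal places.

The population standard deviation σ is unknown (only the sample standard deviation s is given), so use a t-interval with df = n - 1 = 10 - 1 = 9.

For 90% confidence with df = 9, t* = 1.833 (from t-table)

Standard error: SE = s/√n = 10/√10 = 3.162278

Margin of error: E = t* × SE = 1.833 × 3.162278 = 5.7965

T-interval: x̄ ± E = 45 ± 5.7965 = (39.2035, 50.7965)

Rounded to 2 decimal places:

(39.20, 50.80)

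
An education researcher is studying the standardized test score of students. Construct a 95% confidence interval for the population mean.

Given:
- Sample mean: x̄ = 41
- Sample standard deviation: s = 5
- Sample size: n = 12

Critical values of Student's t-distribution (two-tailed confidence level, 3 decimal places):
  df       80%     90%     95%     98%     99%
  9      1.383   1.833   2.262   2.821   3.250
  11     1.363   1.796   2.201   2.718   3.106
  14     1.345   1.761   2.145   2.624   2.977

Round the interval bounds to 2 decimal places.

The population standard deviation σ is unknown (only the sample standard deviation s is given), so use a t-interval with df = n - 1 = 12 - 1 = 11.

For 95% confidence with df = 11, t* = 2.201 (from t-table)

Standard error: SE = s/√n = 5/√12 = 1.443376

Margin of error: E = t* × SE = 2.201 × 1.443376 = 3.1769

T-interval: x̄ ± E = 41 ± 3.1769 = (37.8231, 44.1769)

Rounded to 2 decimal places:

(37.82, 44.18)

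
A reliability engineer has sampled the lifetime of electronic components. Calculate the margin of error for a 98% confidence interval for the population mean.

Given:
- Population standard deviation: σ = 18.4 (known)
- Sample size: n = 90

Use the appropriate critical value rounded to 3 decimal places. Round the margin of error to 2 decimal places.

The population standard deviation σ is known, so use the z-interval margin of error formula.

For 98% confidence, z* = 2.326 (from standard normal table)

Margin of error formula for z-interval: E = z* × σ/√n

E = 2.326 × 18.4/√90
  = 2.326 × 1.939530
  = 4.5113

Rounded to 2 decimal places:

4.51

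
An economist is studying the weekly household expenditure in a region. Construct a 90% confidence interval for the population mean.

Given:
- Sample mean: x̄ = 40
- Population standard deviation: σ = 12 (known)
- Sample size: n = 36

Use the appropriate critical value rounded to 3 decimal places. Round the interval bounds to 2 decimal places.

The population standard deviation σ is known, so use a z-interval (standard normal critical value).

For 90% confidence, z* = 1.645 (from standard normal table)

Standard error: SE = σ/√n = 12/√36 = 2.000000

Margin of error: E = z* × SE = 1.645 × 2.000000 = 3.2900

Z-interval: x̄ ± E = 40 ± 3.2900 = (36.7100, 43.2900)

Rounded to 2 decimal places:

(36.71, 43.29)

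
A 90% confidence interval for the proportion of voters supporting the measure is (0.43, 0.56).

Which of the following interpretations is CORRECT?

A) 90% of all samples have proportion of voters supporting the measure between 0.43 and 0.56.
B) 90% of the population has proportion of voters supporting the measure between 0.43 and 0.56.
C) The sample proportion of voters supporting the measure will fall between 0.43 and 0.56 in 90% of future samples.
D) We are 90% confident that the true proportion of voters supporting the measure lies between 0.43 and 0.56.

A confidence interval represents our confidence in the procedure, not a probability statement about the parameter.

Key concept: If we repeated this sampling process many times and computed a 90% CI each time, about 90% of those intervals would contain the true population parameter.

For this specific interval (0.43, 0.56):
- Midpoint (point estimate): 0.495
- Margin of error: 0.065

The correct interpretation is the one stating confidence that the true parameter lies in the interval — option D.

D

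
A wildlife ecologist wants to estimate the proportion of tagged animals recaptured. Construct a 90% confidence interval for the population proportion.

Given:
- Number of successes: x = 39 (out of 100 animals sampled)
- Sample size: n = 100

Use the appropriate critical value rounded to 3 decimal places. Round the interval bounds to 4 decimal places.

Sample proportion: p̂ = 39/100 = 0.390000

Check conditions for normal approximation:
  np̂ = 39 ≥ 10 ✓
  n(1-p̂) = 61 ≥ 10 ✓

The sample is large enough, so use a z-interval (normal approximation) for the proportion.

For 90% confidence, z* = 1.645 (from standard normal table)

Standard error: SE = √(p̂(1-p̂)/n) = √(0.390000×0.610000/100) = 0.04877499

Margin of error: E = z* × SE = 1.645 × 0.04877499 = 0.080235

Z-interval: p̂ ± E = 0.390000 ± 0.080235 = (0.309765, 0.470235)

Rounded to 4 decimal places:

(0.3098, 0.4702)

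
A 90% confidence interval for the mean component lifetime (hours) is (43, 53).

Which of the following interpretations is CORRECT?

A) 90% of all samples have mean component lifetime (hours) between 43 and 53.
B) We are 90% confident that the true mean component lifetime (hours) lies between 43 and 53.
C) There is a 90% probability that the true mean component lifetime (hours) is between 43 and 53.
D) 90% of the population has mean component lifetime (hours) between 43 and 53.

A confidence interval represents our confidence in the procedure, not a probability statement about the parameter.

Key concept: If we repeated this sampling process many times and computed a 90% CI each time, about 90% of those intervals would contain the true population parameter.

For this specific interval (43, 53):
- Midpoint (point estimate): 48
- Margin of error: 5

The correct interpretation is the one stating confidence that the true parameter lies in the interval — option B.

B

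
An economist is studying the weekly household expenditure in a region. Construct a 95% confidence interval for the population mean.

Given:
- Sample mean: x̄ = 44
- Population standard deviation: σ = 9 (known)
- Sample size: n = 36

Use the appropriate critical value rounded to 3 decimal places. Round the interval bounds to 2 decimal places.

The population standard deviation σ is known, so use a z-interval (standard normal critical value).

For 95% confidence, z* = 1.96 (from standard normal table)

Standard error: SE = σ/√n = 9/√36 = 1.500000

Margin of error: E = z* × SE = 1.96 × 1.500000 = 2.9400

Z-interval: x̄ ± E = 44 ± 2.9400 = (41.0600, 46.9400)

Rounded to 2 decimal places:

(41.06, 46.94)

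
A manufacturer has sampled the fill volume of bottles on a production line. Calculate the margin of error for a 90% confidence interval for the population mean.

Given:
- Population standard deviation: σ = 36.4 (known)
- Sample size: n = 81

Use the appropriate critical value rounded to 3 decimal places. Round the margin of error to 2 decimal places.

The population standard deviation σ is known, so use the z-interval margin of error formula.

For 90% confidence, z* = 1.645 (from standard normal table)

Margin of error formula for z-interval: E = z* × σ/√n

E = 1.645 × 36.4/√81
  = 1.645 × 4.044444
  = 6.6531

Rounded to 2 decimal places:

6.65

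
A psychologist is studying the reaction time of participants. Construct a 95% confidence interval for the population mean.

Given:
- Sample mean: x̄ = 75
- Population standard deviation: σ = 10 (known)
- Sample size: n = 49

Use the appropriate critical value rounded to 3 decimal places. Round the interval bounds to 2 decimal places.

The population standard deviation σ is known, so use a z-interval (standard normal critical value).

For 95% confidence, z* = 1.96 (from standard normal table)

Standard error: SE = σ/√n = 10/√49 = 1.428571

Margin of error: E = z* × SE = 1.96 × 1.428571 = 2.8000

Z-interval: x̄ ± E = 75 ± 2.8000 = (72.2000, 77.8000)

Rounded to 2 decimal places:

(72.20, 77.80)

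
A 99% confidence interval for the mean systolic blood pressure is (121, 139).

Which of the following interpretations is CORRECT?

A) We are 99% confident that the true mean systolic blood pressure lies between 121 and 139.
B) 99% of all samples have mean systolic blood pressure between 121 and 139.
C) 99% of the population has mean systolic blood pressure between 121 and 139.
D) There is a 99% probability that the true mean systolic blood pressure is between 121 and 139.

A confidence interval represents our confidence in the procedure, not a probability statement about the parameter.

Key concept: If we repeated this sampling process many times and computed a 99% CI each time, about 99% of those intervals would contain the true population parameter.

For this specific interval (121, 139):
- Midpoint (point estimate): 130
- Margin of error: 9

The correct interpretation is the one stating confidence that the true parameter lies in the interval — option A.

A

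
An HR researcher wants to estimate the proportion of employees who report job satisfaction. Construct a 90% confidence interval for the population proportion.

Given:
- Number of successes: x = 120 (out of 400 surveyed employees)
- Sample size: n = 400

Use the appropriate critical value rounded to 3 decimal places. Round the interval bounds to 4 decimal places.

Sample proportion: p̂ = 120/400 = 0.300000

Check conditions for normal approximation:
  np̂ = 120 ≥ 10 ✓
  n(1-p̂) = 280 ≥ 10 ✓

The sample is large enough, so use a z-interval (normal approximation) for the proportion.

For 90% confidence, z* = 1.645 (from standard normal table)

Standard error: SE = √(p̂(1-p̂)/n) = √(0.300000×0.700000/400) = 0.02291288

Margin of error: E = z* × SE = 1.645 × 0.02291288 = 0.037692

Z-interval: p̂ ± E = 0.300000 ± 0.037692 = (0.262308, 0.337692)

Rounded to 4 decimal places:

(0.2623, 0.3377)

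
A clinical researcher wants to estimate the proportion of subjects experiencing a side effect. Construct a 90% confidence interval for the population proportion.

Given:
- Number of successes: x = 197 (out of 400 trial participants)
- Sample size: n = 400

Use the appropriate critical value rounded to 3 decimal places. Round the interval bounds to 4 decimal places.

Sample proportion: p̂ = 197/400 = 0.492500

Check conditions for normal approximation:
  np̂ = 197 ≥ 10 ✓
  n(1-p̂) = 203 ≥ 10 ✓

The sample is large enough, so use a z-interval (normal approximation) for the proportion.

For 90% confidence, z* = 1.645 (from standard normal table)

Standard error: SE = √(p̂(1-p̂)/n) = √(0.492500×0.507500/400) = 0.02499719

Margin of error: E = z* × SE = 1.645 × 0.02499719 = 0.041120

Z-interval: p̂ ± E = 0.492500 ± 0.041120 = (0.451380, 0.533620)

Rounded to 4 decimal places:

(0.4514, 0.5336)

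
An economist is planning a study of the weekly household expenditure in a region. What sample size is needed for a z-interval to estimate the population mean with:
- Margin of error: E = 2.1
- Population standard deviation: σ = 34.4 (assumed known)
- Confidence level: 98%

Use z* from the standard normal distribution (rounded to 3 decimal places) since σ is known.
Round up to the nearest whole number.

Using z* since population σ is known (z-interval formula).

For 98% confidence, z* = 2.326 (from standard normal table)

Sample size formula for z-interval: n = (z*σ/E)²

n = (2.326 × 34.4 / 2.1)²
  = (38.102095)²
  = 1451.7697

Round up to the nearest whole number: n = 1452

1452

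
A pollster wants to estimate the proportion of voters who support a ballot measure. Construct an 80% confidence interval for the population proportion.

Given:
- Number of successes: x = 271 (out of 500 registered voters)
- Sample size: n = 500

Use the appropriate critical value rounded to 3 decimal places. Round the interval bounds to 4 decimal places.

Sample proportion: p̂ = 271/500 = 0.542000

Check conditions for normal approximation:
  np̂ = 271 ≥ 10 ✓
  n(1-p̂) = 229 ≥ 10 ✓

The sample is large enough, so use a z-interval (normal approximation) for the proportion.

For 80% confidence, z* = 1.282 (from standard normal table)

Standard error: SE = √(p̂(1-p̂)/n) = √(0.542000×0.458000/500) = 0.02228165

Margin of error: E = z* × SE = 1.282 × 0.02228165 = 0.028565

Z-interval: p̂ ± E = 0.542000 ± 0.028565 = (0.513435, 0.570565)

Rounded to 4 decimal places:

(0.5134, 0.5706)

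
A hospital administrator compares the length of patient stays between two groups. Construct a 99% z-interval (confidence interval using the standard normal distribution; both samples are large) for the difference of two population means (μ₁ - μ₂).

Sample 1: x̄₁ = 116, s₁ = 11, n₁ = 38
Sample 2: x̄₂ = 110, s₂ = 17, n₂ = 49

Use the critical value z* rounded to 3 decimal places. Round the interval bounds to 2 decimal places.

Both samples are large (n₁ = 38 ≥ 30, n₂ = 49 ≥ 30), so a z-interval for the difference of means applies.

Point estimate: x̄₁ - x̄₂ = 116 - 110 = 6

Standard error: SE = √(s₁²/n₁ + s₂²/n₂)
= √(11²/38 + 17²/49)
= √(3.184211 + 5.897959)
= 3.013664

For 99% confidence, z* = 2.576 (from standard normal table)
Margin of error: E = z* × SE = 2.576 × 3.013664 = 7.7632

Z-interval: (x̄₁ - x̄₂) ± E = 6 ± 7.7632 = (-1.7632, 13.7632)

Rounded to 2 decimal places:

(-1.76, 13.76)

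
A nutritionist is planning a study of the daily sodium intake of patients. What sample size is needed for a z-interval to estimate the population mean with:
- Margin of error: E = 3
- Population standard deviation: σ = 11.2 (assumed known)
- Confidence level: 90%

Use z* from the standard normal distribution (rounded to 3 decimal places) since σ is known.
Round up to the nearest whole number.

Using z* since population σ is known (z-interval formula).

For 90% confidence, z* = 1.645 (from standard normal table)

Sample size formula for z-interval: n = (z*σ/E)²

n = (1.645 × 11.2 / 3)²
  = (6.141333)²
  = 37.7160

Round up to the nearest whole number: n = 38

38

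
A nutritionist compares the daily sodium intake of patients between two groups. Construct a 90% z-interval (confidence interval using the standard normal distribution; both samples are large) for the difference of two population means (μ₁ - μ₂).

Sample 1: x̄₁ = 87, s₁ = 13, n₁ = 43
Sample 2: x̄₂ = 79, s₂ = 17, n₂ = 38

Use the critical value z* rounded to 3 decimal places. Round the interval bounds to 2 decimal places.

Both samples are large (n₁ = 43 ≥ 30, n₂ = 38 ≥ 30), so a z-interval for the difference of means applies.

Point estimate: x̄₁ - x̄₂ = 87 - 79 = 8

Standard error: SE = √(s₁²/n₁ + s₂²/n₂)
= √(13²/43 + 17²/38)
= √(3.930233 + 7.605263)
= 3.396395

For 90% confidence, z* = 1.645 (from standard normal table)
Margin of error: E = z* × SE = 1.645 × 3.396395 = 5.5871

Z-interval: (x̄₁ - x̄₂) ± E = 8 ± 5.5871 = (2.4129, 13.5871)

Rounded to 2 decimal places:

(2.41, 13.59)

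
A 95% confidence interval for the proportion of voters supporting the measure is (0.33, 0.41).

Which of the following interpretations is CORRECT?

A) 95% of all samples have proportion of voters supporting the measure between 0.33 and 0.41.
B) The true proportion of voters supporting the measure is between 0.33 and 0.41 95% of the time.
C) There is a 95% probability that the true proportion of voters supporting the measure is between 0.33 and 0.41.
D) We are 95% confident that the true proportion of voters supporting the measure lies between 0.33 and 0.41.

A confidence interval represents our confidence in the procedure, not a probability statement about the parameter.

Key concept: If we repeated this sampling process many times and computed a 95% CI each time, about 95% of those intervals would contain the true population parameter.

For this specific interval (0.33, 0.41):
- Midpoint (point estimate): 0.37
- Margin of error: 0.04

The correct interpretation is the one stating confidence that the true parameter lies in the interval — option D.

D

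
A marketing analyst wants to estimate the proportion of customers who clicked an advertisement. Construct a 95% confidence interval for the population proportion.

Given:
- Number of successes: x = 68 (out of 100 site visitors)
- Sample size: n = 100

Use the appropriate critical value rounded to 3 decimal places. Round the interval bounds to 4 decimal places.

Sample proportion: p̂ = 68/100 = 0.680000

Check conditions for normal approximation:
  np̂ = 68 ≥ 10 ✓
  n(1-p̂) = 32 ≥ 10 ✓

The sample is large enough, so use a z-interval (normal approximation) for the proportion.

For 95% confidence, z* = 1.96 (from standard normal table)

Standard error: SE = √(p̂(1-p̂)/n) = √(0.680000×0.320000/100) = 0.04664762

Margin of error: E = z* × SE = 1.96 × 0.04664762 = 0.091429

Z-interval: p̂ ± E = 0.680000 ± 0.091429 = (0.588571, 0.771429)

Rounded to 4 decimal places:

(0.5886, 0.7714)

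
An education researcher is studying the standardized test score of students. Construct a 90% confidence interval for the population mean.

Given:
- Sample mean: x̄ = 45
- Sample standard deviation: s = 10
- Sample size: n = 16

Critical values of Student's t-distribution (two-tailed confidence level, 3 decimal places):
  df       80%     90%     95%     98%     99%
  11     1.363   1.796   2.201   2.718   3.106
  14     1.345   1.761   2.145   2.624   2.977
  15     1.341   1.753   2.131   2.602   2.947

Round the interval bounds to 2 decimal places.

The population standard deviation σ is unknown (only the sample standard deviation s is given), so use a t-interval with df = n - 1 = 16 - 1 = 15.

For 90% confidence with df = 15, t* = 1.753 (from t-table)

Standard error: SE = s/√n = 10/√16 = 2.500000

Margin of error: E = t* × SE = 1.753 × 2.500000 = 4.3825

T-interval: x̄ ± E = 45 ± 4.3825 = (40.6175, 49.3825)

Rounded to 2 decimal places:

(40.62, 49.38)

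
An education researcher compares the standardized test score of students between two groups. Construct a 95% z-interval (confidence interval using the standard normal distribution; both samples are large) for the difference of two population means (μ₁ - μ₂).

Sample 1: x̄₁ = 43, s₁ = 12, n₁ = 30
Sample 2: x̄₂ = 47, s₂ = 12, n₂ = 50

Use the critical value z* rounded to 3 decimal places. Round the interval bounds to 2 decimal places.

Both samples are large (n₁ = 30 ≥ 30, n₂ = 50 ≥ 30), so a z-interval for the difference of means applies.

Point estimate: x̄₁ - x̄₂ = 43 - 47 = -4

Standard error: SE = √(s₁²/n₁ + s₂²/n₂)
= √(12²/30 + 12²/50)
= √(4.800000 + 2.880000)
= 2.771281

For 95% confidence, z* = 1.96 (from standard normal table)
Margin of error: E = z* × SE = 1.96 × 2.771281 = 5.4317

Z-interval: (x̄₁ - x̄₂) ± E = -4 ± 5.4317 = (-9.4317, 1.4317)

Rounded to 2 decimal places:

(-9.43, 1.43)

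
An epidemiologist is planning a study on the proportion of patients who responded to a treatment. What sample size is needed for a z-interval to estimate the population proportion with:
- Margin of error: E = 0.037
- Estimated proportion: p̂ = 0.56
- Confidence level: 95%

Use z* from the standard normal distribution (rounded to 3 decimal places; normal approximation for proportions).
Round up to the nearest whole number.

Using z* for proportion z-interval (normal approximation).

For 95% confidence, z* = 1.96 (from standard normal table)

Sample size formula for proportion z-interval: n = z*²p̂(1-p̂)/E²

n = 1.96² × 0.56 × 0.44 / 0.037²
  = 3.8416 × 0.2464 / 0.001369
  = 691.4319

Round up to the nearest whole number: n = 692

692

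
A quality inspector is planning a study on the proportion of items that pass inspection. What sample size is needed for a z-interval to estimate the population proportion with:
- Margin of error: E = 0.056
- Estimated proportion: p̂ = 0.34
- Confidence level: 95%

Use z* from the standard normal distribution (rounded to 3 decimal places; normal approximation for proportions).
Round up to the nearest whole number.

Using z* for proportion z-interval (normal approximation).

For 95% confidence, z* = 1.96 (from standard normal table)

Sample size formula for proportion z-interval: n = z*²p̂(1-p̂)/E²

n = 1.96² × 0.34 × 0.66 / 0.056²
  = 3.8416 × 0.2244 / 0.003136
  = 274.8900

Round up to the nearest whole number: n = 275

275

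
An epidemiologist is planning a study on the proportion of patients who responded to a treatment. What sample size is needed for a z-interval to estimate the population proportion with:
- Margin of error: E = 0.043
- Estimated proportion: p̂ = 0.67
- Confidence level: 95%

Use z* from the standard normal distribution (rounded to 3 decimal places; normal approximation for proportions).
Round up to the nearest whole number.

Using z* for proportion z-interval (normal approximation).

For 95% confidence, z* = 1.96 (from standard normal table)

Sample size formula for proportion z-interval: n = z*²p̂(1-p̂)/E²

n = 1.96² × 0.67 × 0.33 / 0.043²
  = 3.8416 × 0.2211 / 0.001849
  = 459.3714

Round up to the nearest whole number: n = 460

460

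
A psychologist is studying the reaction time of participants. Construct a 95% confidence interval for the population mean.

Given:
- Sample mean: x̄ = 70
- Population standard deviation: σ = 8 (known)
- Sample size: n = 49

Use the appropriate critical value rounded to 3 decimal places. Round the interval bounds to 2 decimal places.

The population standard deviation σ is known, so use a z-interval (standard normal critical value).

For 95% confidence, z* = 1.96 (from standard normal table)

Standard error: SE = σ/√n = 8/√49 = 1.142857

Margin of error: E = z* × SE = 1.96 × 1.142857 = 2.2400

Z-interval: x̄ ± E = 70 ± 2.2400 = (67.7600, 72.2400)

Rounded to 2 decimal places:

(67.76, 72.24)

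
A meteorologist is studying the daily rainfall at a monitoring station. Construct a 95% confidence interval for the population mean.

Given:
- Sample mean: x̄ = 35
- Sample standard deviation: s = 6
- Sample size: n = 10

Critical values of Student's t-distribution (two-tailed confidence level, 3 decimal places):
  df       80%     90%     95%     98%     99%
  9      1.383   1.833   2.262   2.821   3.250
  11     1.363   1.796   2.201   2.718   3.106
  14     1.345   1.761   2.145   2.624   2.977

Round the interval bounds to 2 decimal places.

The population standard deviation σ is unknown (only the sample standard deviation s is given), so use a t-interval with df = n - 1 = 10 - 1 = 9.

For 95% confidence with df = 9, t* = 2.262 (from t-table)

Standard error: SE = s/√n = 6/√10 = 1.897367

Margin of error: E = t* × SE = 2.262 × 1.897367 = 4.2918

T-interval: x̄ ± E = 35 ± 4.2918 = (30.7082, 39.2918)

Rounded to 2 decimal places:

(30.71, 39.29)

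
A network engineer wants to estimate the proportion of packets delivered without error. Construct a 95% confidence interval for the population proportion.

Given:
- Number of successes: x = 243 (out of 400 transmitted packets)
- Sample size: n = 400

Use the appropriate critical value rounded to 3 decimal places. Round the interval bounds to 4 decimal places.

Sample proportion: p̂ = 243/400 = 0.607500

Check conditions for normal approximation:
  np̂ = 243 ≥ 10 ✓
  n(1-p̂) = 157 ≥ 10 ✓

The sample is large enough, so use a z-interval (normal approximation) for the proportion.

For 95% confidence, z* = 1.96 (from standard normal table)

Standard error: SE = √(p̂(1-p̂)/n) = √(0.607500×0.392500/400) = 0.02441535

Margin of error: E = z* × SE = 1.96 × 0.02441535 = 0.047854

Z-interval: p̂ ± E = 0.607500 ± 0.047854 = (0.559646, 0.655354)

Rounded to 4 decimal places:

(0.5596, 0.6554)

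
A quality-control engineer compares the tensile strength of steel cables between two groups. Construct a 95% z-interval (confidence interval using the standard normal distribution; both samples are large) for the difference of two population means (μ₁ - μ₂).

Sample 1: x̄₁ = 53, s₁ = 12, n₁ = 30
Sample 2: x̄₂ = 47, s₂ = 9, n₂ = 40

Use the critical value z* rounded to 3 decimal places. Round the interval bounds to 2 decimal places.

Both samples are large (n₁ = 30 ≥ 30, n₂ = 40 ≥ 30), so a z-interval for the difference of means applies.

Point estimate: x̄₁ - x̄₂ = 53 - 47 = 6

Standard error: SE = √(s₁²/n₁ + s₂²/n₂)
= √(12²/30 + 9²/40)
= √(4.800000 + 2.025000)
= 2.612470

For 95% confidence, z* = 1.96 (from standard normal table)
Margin of error: E = z* × SE = 1.96 × 2.612470 = 5.1204

Z-interval: (x̄₁ - x̄₂) ± E = 6 ± 5.1204 = (0.8796, 11.1204)

Rounded to 2 decimal places:

(0.88, 11.12)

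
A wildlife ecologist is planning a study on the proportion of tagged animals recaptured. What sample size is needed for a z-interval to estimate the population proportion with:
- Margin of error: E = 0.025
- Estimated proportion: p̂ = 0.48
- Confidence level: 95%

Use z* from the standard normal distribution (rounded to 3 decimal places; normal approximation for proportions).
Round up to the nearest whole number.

Using z* for proportion z-interval (normal approximation).

For 95% confidence, z* = 1.96 (from standard normal table)

Sample size formula for proportion z-interval: n = z*²p̂(1-p̂)/E²

n = 1.96² × 0.48 × 0.52 / 0.025²
  = 3.8416 × 0.2496 / 0.000625
  = 1534.1814

Round up to the nearest whole number: n = 1535

1535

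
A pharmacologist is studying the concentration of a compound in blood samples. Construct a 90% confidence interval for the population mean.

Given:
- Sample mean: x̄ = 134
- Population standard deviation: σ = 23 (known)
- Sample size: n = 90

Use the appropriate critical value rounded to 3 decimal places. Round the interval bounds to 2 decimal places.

The population standard deviation σ is known, so use a z-interval (standard normal critical value).

For 90% confidence, z* = 1.645 (from standard normal table)

Standard error: SE = σ/√n = 23/√90 = 2.424413

Margin of error: E = z* × SE = 1.645 × 2.424413 = 3.9882

Z-interval: x̄ ± E = 134 ± 3.9882 = (130.0118, 137.9882)

Rounded to 2 decimal places:

(130.01, 137.99)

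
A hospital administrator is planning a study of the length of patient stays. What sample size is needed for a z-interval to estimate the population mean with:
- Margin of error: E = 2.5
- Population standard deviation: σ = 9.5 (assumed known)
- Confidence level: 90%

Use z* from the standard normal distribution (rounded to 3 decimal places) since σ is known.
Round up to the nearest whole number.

Using z* since population σ is known (z-interval formula).

For 90% confidence, z* = 1.645 (from standard normal table)

Sample size formula for z-interval: n = (z*σ/E)²

n = (1.645 × 9.5 / 2.5)²
  = (6.251000)²
  = 39.0750

Round up to the nearest whole number: n = 40

40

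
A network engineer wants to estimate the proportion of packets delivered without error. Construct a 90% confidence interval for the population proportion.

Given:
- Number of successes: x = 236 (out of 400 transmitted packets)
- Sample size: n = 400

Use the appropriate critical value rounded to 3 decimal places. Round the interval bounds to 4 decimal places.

Sample proportion: p̂ = 236/400 = 0.590000

Check conditions for normal approximation:
  np̂ = 236 ≥ 10 ✓
  n(1-p̂) = 164 ≥ 10 ✓

The sample is large enough, so use a z-interval (normal approximation) for the proportion.

For 90% confidence, z* = 1.645 (from standard normal table)

Standard error: SE = √(p̂(1-p̂)/n) = √(0.590000×0.410000/400) = 0.02459167

Margin of error: E = z* × SE = 1.645 × 0.02459167 = 0.040453

Z-interval: p̂ ± E = 0.590000 ± 0.040453 = (0.549547, 0.630453)

Rounded to 4 decimal places:

(0.5495, 0.6305)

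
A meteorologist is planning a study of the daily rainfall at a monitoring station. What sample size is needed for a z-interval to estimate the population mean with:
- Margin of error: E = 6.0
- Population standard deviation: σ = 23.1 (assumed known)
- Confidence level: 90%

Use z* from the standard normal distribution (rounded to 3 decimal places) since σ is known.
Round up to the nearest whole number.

Using z* since population σ is known (z-interval formula).

For 90% confidence, z* = 1.645 (from standard normal table)

Sample size formula for z-interval: n = (z*σ/E)²

n = (1.645 × 23.1 / 6.0)²
  = (6.333250)²
  = 40.1101

Round up to the nearest whole number: n = 41

41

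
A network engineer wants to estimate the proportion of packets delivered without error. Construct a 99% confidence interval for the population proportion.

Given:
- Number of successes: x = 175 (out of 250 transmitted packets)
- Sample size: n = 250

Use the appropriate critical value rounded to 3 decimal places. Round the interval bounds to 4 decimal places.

Sample proportion: p̂ = 175/250 = 0.700000

Check conditions for normal approximation:
  np̂ = 175 ≥ 10 ✓
  n(1-p̂) = 75 ≥ 10 ✓

The sample is large enough, so use a z-interval (normal approximation) for the proportion.

For 99% confidence, z* = 2.576 (from standard normal table)

Standard error: SE = √(p̂(1-p̂)/n) = √(0.700000×0.300000/250) = 0.02898275

Margin of error: E = z* × SE = 2.576 × 0.02898275 = 0.074660

Z-interval: p̂ ± E = 0.700000 ± 0.074660 = (0.625340, 0.774660)

Rounded to 4 decimal places:

(0.6253, 0.7747)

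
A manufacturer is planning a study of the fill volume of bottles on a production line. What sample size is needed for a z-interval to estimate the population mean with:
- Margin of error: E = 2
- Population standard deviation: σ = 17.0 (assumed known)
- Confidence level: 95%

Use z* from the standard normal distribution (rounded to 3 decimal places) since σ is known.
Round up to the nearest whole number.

Using z* since population σ is known (z-interval formula).

For 95% confidence, z* = 1.96 (from standard normal table)

Sample size formula for z-interval: n = (z*σ/E)²

n = (1.96 × 17.0 / 2)²
  = (16.660000)²
  = 277.5556

Round up to the nearest whole number: n = 278

278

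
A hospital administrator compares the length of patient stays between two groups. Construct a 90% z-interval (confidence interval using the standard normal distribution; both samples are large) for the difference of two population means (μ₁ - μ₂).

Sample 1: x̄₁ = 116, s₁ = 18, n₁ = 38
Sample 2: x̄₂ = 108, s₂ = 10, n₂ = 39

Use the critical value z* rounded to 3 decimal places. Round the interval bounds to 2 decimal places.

Both samples are large (n₁ = 38 ≥ 30, n₂ = 39 ≥ 30), so a z-interval for the difference of means applies.

Point estimate: x̄₁ - x̄₂ = 116 - 108 = 8

Standard error: SE = √(s₁²/n₁ + s₂²/n₂)
= √(18²/38 + 10²/39)
= √(8.526316 + 2.564103)
= 3.330228

For 90% confidence, z* = 1.645 (from standard normal table)
Margin of error: E = z* × SE = 1.645 × 3.330228 = 5.4782

Z-interval: (x̄₁ - x̄₂) ± E = 8 ± 5.4782 = (2.5218, 13.4782)

Rounded to 2 decimal places:

(2.52, 13.48)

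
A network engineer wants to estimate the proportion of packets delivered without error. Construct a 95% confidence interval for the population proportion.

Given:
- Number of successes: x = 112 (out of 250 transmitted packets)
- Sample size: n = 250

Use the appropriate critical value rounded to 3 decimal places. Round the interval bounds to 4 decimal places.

Sample proportion: p̂ = 112/250 = 0.448000

Check conditions for normal approximation:
  np̂ = 112 ≥ 10 ✓
  n(1-p̂) = 138 ≥ 10 ✓

The sample is large enough, so use a z-interval (normal approximation) for the proportion.

For 95% confidence, z* = 1.96 (from standard normal table)

Standard error: SE = √(p̂(1-p̂)/n) = √(0.448000×0.552000/250) = 0.03145130

Margin of error: E = z* × SE = 1.96 × 0.03145130 = 0.061645

Z-interval: p̂ ± E = 0.448000 ± 0.061645 = (0.386355, 0.509645)

Rounded to 4 decimal places:

(0.3864, 0.5096)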